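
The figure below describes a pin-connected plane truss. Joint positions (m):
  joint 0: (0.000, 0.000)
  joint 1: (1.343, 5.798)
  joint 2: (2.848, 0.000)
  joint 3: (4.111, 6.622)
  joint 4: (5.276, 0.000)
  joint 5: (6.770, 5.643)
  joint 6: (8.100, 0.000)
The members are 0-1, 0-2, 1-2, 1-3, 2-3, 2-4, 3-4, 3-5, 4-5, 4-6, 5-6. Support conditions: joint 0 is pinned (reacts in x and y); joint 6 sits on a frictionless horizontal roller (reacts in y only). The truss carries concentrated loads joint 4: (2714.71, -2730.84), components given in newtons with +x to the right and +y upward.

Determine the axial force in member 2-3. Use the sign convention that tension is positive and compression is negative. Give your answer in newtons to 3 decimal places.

-837.685

N=7 nodes, M=11 members, R=3 reactions → 2N=14, M+R=14
member 0 (0-1): L=5.9515, (cx,cy)=(0.2257,0.9742)
member 1 (0-2): L=2.8480, (cx,cy)=(1.0000,0.0000)
member 2 (1-2): L=5.9901, (cx,cy)=(0.2512,-0.9679)
member 3 (1-3): L=2.8880, (cx,cy)=(0.9584,0.2853)
member 4 (2-3): L=6.7414, (cx,cy)=(0.1874,0.9823)
member 5 (2-4): L=2.4280, (cx,cy)=(1.0000,0.0000)
member 6 (3-4): L=6.7237, (cx,cy)=(0.1733,-0.9849)
member 7 (3-5): L=2.8335, (cx,cy)=(0.9384,-0.3455)
member 8 (4-5): L=5.8374, (cx,cy)=(0.2559,0.9667)
member 9 (4-6): L=2.8240, (cx,cy)=(1.0000,0.0000)
member 10 (5-6): L=5.7976, (cx,cy)=(0.2294,-0.9733)
solve A·x = −loads:
  F[0-1] = -977.2930 N (compression)
  F[0-2] = +2935.2431 N (tension)
  F[1-2] = +850.1215 N (tension)
  F[1-3] = -452.9500 N (compression)
  F[2-3] = -837.6852 N (compression)
  F[2-4] = +3305.7736 N (tension)
  F[3-4] = +1269.9275 N (tension)
  F[3-5] = -864.3306 N (compression)
  F[4-5] = +1531.1158 N (tension)
  F[4-6] = +419.2351 N (tension)
  F[5-6] = -1827.4917 N (compression)
  Rx@0 = -2714.7100 N
  Ry@0 = +952.0855 N
  Ry@6 = +1778.7545 N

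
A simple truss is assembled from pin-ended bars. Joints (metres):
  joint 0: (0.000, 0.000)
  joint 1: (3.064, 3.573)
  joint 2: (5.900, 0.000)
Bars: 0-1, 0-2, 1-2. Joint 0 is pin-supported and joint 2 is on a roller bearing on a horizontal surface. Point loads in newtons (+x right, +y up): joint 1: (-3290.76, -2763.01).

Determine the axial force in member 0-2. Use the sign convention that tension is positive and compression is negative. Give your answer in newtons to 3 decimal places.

N=3 nodes, M=3 members, R=3 reactions → 2N=6, M+R=6
member 0 (0-1): L=4.7068, (cx,cy)=(0.6510,0.7591)
member 1 (0-2): L=5.9000, (cx,cy)=(1.0000,0.0000)
member 2 (1-2): L=4.5617, (cx,cy)=(0.6217,-0.7833)
solve A·x = −loads:
  F[0-1] = -4374.8532 N (compression)
  F[0-2] = -442.8779 N (compression)
  F[1-2] = +712.3702 N (tension)
  Rx@0 = +3290.7600 N
  Ry@0 = +3320.9800 N
  Ry@2 = -557.9700 N

-442.878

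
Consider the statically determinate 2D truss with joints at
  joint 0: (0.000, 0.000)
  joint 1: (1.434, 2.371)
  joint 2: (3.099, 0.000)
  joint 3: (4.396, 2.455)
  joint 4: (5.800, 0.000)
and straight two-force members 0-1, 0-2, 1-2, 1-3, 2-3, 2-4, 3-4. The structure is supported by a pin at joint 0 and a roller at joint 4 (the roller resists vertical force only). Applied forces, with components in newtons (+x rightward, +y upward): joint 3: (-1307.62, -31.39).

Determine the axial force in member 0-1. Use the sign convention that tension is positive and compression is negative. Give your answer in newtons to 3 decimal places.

-655.721

N=5 nodes, M=7 members, R=3 reactions → 2N=10, M+R=10
member 0 (0-1): L=2.7709, (cx,cy)=(0.5175,0.8557)
member 1 (0-2): L=3.0990, (cx,cy)=(1.0000,0.0000)
member 2 (1-2): L=2.8972, (cx,cy)=(0.5747,-0.8184)
member 3 (1-3): L=2.9632, (cx,cy)=(0.9996,0.0283)
member 4 (2-3): L=2.7766, (cx,cy)=(0.4671,0.8842)
member 5 (2-4): L=2.7010, (cx,cy)=(1.0000,0.0000)
member 6 (3-4): L=2.8281, (cx,cy)=(0.4964,-0.8681)
solve A·x = −loads:
  F[0-1] = -655.7211 N (compression)
  F[0-2] = -968.2727 N (compression)
  F[1-2] = +660.6915 N (tension)
  F[1-3] = -719.3288 N (compression)
  F[2-3] = -611.5097 N (compression)
  F[2-4] = -302.9280 N (compression)
  F[3-4] = +610.1963 N (tension)
  Rx@0 = +1307.6200 N
  Ry@0 = +561.0825 N
  Ry@4 = -529.6925 N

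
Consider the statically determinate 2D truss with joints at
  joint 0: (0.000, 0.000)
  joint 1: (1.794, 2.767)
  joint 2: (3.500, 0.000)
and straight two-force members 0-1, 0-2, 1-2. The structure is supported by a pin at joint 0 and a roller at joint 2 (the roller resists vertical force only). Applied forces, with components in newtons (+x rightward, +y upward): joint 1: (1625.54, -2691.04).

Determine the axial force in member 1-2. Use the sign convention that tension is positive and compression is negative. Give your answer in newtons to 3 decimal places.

-3130.182

N=3 nodes, M=3 members, R=3 reactions → 2N=6, M+R=6
member 0 (0-1): L=3.2977, (cx,cy)=(0.5440,0.8391)
member 1 (0-2): L=3.5000, (cx,cy)=(1.0000,0.0000)
member 2 (1-2): L=3.2506, (cx,cy)=(0.5248,-0.8512)
solve A·x = −loads:
  F[0-1] = -31.6829 N (compression)
  F[0-2] = +1642.7761 N (tension)
  F[1-2] = -3130.1817 N (compression)
  Rx@0 = -1625.5400 N
  Ry@0 = +26.5843 N
  Ry@2 = +2664.4557 N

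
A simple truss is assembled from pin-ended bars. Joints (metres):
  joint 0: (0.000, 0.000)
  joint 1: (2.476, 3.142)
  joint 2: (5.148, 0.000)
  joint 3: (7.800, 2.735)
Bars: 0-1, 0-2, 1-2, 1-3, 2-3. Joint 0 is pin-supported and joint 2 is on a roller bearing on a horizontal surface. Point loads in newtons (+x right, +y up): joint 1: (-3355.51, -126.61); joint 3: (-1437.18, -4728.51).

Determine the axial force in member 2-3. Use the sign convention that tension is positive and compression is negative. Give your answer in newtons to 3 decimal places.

-6274.376

N=4 nodes, M=5 members, R=3 reactions → 2N=8, M+R=8
member 0 (0-1): L=4.0003, (cx,cy)=(0.6189,0.7854)
member 1 (0-2): L=5.1480, (cx,cy)=(1.0000,0.0000)
member 2 (1-2): L=4.1245, (cx,cy)=(0.6478,-0.7618)
member 3 (1-3): L=5.3395, (cx,cy)=(0.9971,-0.0762)
member 4 (2-3): L=3.8096, (cx,cy)=(0.6961,0.7179)
solve A·x = −loads:
  F[0-1] = -561.9006 N (compression)
  F[0-2] = -4444.9033 N (compression)
  F[1-2] = +119.0519 N (tension)
  F[1-3] = +2939.1486 N (tension)
  F[2-3] = -6274.3759 N (compression)
  Rx@0 = +4792.6900 N
  Ry@0 = +441.3351 N
  Ry@2 = +4413.7849 N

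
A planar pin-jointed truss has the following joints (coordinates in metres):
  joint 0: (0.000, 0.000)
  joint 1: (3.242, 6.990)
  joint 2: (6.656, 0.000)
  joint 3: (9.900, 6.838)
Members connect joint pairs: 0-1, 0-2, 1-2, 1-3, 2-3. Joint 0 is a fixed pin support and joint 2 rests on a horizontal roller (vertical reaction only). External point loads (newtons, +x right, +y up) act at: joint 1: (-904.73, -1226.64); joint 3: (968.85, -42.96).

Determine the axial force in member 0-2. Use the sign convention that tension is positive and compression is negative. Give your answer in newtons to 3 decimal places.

325.251

N=4 nodes, M=5 members, R=3 reactions → 2N=8, M+R=8
member 0 (0-1): L=7.7052, (cx,cy)=(0.4208,0.9072)
member 1 (0-2): L=6.6560, (cx,cy)=(1.0000,0.0000)
member 2 (1-2): L=7.7792, (cx,cy)=(0.4389,-0.8986)
member 3 (1-3): L=6.6597, (cx,cy)=(0.9997,-0.0228)
member 4 (2-3): L=7.5685, (cx,cy)=(0.4286,0.9035)
solve A·x = −loads:
  F[0-1] = -620.6284 N (compression)
  F[0-2] = +325.2512 N (tension)
  F[1-2] = -763.4082 N (compression)
  F[1-3] = +978.8864 N (tension)
  F[2-3] = -22.8207 N (compression)
  Rx@0 = -64.1200 N
  Ry@0 = +563.0188 N
  Ry@2 = +706.5812 N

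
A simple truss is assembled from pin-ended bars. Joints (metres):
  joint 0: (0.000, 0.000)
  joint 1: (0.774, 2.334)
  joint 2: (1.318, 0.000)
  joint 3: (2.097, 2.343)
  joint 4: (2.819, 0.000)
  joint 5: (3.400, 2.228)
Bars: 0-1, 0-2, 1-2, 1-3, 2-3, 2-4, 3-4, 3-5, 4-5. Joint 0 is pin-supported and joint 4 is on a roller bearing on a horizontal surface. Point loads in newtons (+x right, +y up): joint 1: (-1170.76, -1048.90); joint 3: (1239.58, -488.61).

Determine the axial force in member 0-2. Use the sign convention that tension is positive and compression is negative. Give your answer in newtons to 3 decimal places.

N=6 nodes, M=9 members, R=3 reactions → 2N=12, M+R=12
member 0 (0-1): L=2.4590, (cx,cy)=(0.3148,0.9492)
member 1 (0-2): L=1.3180, (cx,cy)=(1.0000,0.0000)
member 2 (1-2): L=2.3966, (cx,cy)=(0.2270,-0.9739)
member 3 (1-3): L=1.3230, (cx,cy)=(1.0000,0.0068)
member 4 (2-3): L=2.4691, (cx,cy)=(0.3155,0.9489)
member 5 (2-4): L=1.5010, (cx,cy)=(1.0000,0.0000)
member 6 (3-4): L=2.4517, (cx,cy)=(0.2945,-0.9557)
member 7 (3-5): L=1.3081, (cx,cy)=(0.9961,-0.0879)
member 8 (4-5): L=2.3025, (cx,cy)=(0.2523,0.9676)
solve A·x = −loads:
  F[0-1] = -869.2998 N (compression)
  F[0-2] = +342.4437 N (tension)
  F[1-2] = -223.1643 N (compression)
  F[1-3] = +947.8147 N (tension)
  F[2-3] = +229.0368 N (tension)
  F[2-4] = +219.5264 N (tension)
  F[3-4] = -745.4533 N (compression)
  F[3-5] = -0.0000 N (compression)
  F[4-5] = +0.0000 N (tension)
  Rx@0 = -68.8200 N
  Ry@0 = +825.1135 N
  Ry@4 = +712.3965 N

342.444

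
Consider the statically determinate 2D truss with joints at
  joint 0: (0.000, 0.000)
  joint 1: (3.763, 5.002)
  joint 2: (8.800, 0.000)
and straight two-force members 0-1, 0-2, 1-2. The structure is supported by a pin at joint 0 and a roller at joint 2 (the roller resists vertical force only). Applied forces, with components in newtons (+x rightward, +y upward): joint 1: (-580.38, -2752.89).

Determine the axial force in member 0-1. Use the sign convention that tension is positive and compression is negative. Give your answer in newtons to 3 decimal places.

N=3 nodes, M=3 members, R=3 reactions → 2N=6, M+R=6
member 0 (0-1): L=6.2594, (cx,cy)=(0.6012,0.7991)
member 1 (0-2): L=8.8000, (cx,cy)=(1.0000,0.0000)
member 2 (1-2): L=7.0987, (cx,cy)=(0.7096,-0.7046)
solve A·x = −loads:
  F[0-1] = -2384.6437 N (compression)
  F[0-2] = +853.2086 N (tension)
  F[1-2] = -1202.4344 N (compression)
  Rx@0 = +580.3800 N
  Ry@0 = +1905.6100 N
  Ry@2 = +847.2800 N

-2384.644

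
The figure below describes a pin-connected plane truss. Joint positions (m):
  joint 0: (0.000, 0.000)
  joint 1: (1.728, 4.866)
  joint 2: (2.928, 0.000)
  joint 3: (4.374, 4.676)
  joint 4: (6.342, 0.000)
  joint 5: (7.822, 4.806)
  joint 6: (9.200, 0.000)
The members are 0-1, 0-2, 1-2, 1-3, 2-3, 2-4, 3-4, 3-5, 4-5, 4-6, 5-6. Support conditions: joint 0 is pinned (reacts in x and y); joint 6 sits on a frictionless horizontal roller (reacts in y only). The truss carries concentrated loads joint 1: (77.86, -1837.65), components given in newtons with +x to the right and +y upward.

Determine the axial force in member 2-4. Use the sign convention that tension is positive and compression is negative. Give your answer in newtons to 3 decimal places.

N=7 nodes, M=11 members, R=3 reactions → 2N=14, M+R=14
member 0 (0-1): L=5.1637, (cx,cy)=(0.3346,0.9423)
member 1 (0-2): L=2.9280, (cx,cy)=(1.0000,0.0000)
member 2 (1-2): L=5.0118, (cx,cy)=(0.2394,-0.9709)
member 3 (1-3): L=2.6528, (cx,cy)=(0.9974,-0.0716)
member 4 (2-3): L=4.8945, (cx,cy)=(0.2954,0.9554)
member 5 (2-4): L=3.4140, (cx,cy)=(1.0000,0.0000)
member 6 (3-4): L=5.0733, (cx,cy)=(0.3879,-0.9217)
member 7 (3-5): L=3.4504, (cx,cy)=(0.9993,0.0377)
member 8 (4-5): L=5.0287, (cx,cy)=(0.2943,0.9557)
member 9 (4-6): L=2.8580, (cx,cy)=(1.0000,0.0000)
member 10 (5-6): L=4.9997, (cx,cy)=(0.2756,-0.9613)
solve A·x = −loads:
  F[0-1] = -1540.1049 N (compression)
  F[0-2] = +593.2451 N (tension)
  F[1-2] = -360.4215 N (compression)
  F[1-3] = -508.2526 N (compression)
  F[2-3] = +366.2877 N (tension)
  F[2-4] = +398.7331 N (tension)
  F[3-4] = -428.6708 N (compression)
  F[3-5] = -232.6099 N (compression)
  F[4-5] = +413.4137 N (tension)
  F[4-6] = +110.7732 N (tension)
  F[5-6] = -401.9069 N (compression)
  Rx@0 = -77.8600 N
  Ry@0 = +1451.3102 N
  Ry@6 = +386.3398 N

398.733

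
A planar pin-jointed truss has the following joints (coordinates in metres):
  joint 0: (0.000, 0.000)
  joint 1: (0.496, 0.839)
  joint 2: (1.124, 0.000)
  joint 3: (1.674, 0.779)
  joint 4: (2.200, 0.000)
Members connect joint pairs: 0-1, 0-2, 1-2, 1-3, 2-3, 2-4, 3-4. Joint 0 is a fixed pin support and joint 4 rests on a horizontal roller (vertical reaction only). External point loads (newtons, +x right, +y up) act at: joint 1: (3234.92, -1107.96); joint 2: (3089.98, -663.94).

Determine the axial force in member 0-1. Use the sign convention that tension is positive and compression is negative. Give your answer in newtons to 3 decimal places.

N=5 nodes, M=7 members, R=3 reactions → 2N=10, M+R=10
member 0 (0-1): L=0.9746, (cx,cy)=(0.5089,0.8608)
member 1 (0-2): L=1.1240, (cx,cy)=(1.0000,0.0000)
member 2 (1-2): L=1.0480, (cx,cy)=(0.5992,-0.8006)
member 3 (1-3): L=1.1795, (cx,cy)=(0.9987,-0.0509)
member 4 (2-3): L=0.9536, (cx,cy)=(0.5768,0.8169)
member 5 (2-4): L=1.0760, (cx,cy)=(1.0000,0.0000)
member 6 (3-4): L=0.9400, (cx,cy)=(0.5596,-0.8288)
solve A·x = −loads:
  F[0-1] = +58.9998 N (tension)
  F[0-2] = +6294.8749 N (tension)
  F[1-2] = -1292.7862 N (compression)
  F[1-3] = -2433.3606 N (compression)
  F[2-3] = +2079.6773 N (tension)
  F[2-4] = +1230.7242 N (tension)
  F[3-4] = -2199.2897 N (compression)
  Rx@0 = -6324.9000 N
  Ry@0 = -50.7885 N
  Ry@4 = +1822.6885 N

59.000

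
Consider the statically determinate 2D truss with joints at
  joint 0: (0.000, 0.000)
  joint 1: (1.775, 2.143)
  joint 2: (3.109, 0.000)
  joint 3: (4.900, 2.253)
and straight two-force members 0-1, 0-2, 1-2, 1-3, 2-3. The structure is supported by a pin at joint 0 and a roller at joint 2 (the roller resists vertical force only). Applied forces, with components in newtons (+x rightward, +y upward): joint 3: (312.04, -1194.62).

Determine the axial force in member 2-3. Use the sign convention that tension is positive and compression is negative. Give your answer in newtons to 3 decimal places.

-1584.459

N=4 nodes, M=5 members, R=3 reactions → 2N=8, M+R=8
member 0 (0-1): L=2.7826, (cx,cy)=(0.6379,0.7701)
member 1 (0-2): L=3.1090, (cx,cy)=(1.0000,0.0000)
member 2 (1-2): L=2.5243, (cx,cy)=(0.5285,-0.8490)
member 3 (1-3): L=3.1269, (cx,cy)=(0.9994,0.0352)
member 4 (2-3): L=2.8781, (cx,cy)=(0.6223,0.7828)
solve A·x = −loads:
  F[0-1] = +1187.2116 N (tension)
  F[0-2] = -445.2632 N (compression)
  F[1-2] = -1023.1653 N (compression)
  F[1-3] = +1298.8160 N (tension)
  F[2-3] = -1584.4589 N (compression)
  Rx@0 = -312.0400 N
  Ry@0 = -914.3102 N
  Ry@2 = +2108.9302 N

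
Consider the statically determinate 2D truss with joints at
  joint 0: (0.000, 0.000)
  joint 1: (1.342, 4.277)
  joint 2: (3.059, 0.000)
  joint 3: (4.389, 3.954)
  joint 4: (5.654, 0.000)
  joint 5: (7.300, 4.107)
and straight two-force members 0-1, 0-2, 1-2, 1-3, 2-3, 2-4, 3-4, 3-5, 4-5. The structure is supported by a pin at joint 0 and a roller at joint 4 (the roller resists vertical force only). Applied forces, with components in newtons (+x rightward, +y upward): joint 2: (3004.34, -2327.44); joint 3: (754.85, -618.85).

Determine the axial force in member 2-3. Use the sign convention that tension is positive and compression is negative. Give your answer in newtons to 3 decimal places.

N=6 nodes, M=9 members, R=3 reactions → 2N=12, M+R=12
member 0 (0-1): L=4.4826, (cx,cy)=(0.2994,0.9541)
member 1 (0-2): L=3.0590, (cx,cy)=(1.0000,0.0000)
member 2 (1-2): L=4.6088, (cx,cy)=(0.3726,-0.9280)
member 3 (1-3): L=3.0641, (cx,cy)=(0.9944,-0.1054)
member 4 (2-3): L=4.1717, (cx,cy)=(0.3188,0.9478)
member 5 (2-4): L=2.5950, (cx,cy)=(1.0000,0.0000)
member 6 (3-4): L=4.1514, (cx,cy)=(0.3047,-0.9524)
member 7 (3-5): L=2.9150, (cx,cy)=(0.9986,0.0525)
member 8 (4-5): L=4.4246, (cx,cy)=(0.3720,0.9282)
solve A·x = −loads:
  F[0-1] = -711.4193 N (compression)
  F[0-2] = +3972.1746 N (tension)
  F[1-2] = +789.3659 N (tension)
  F[1-3] = -509.9040 N (compression)
  F[2-3] = +1682.7080 N (tension)
  F[2-4] = +725.4396 N (tension)
  F[3-4] = -2380.7187 N (compression)
  F[3-5] = -0.0000 N (compression)
  F[4-5] = +0.0000 N (tension)
  Rx@0 = -3759.1900 N
  Ry@0 = +678.7894 N
  Ry@4 = +2267.5006 N

1682.708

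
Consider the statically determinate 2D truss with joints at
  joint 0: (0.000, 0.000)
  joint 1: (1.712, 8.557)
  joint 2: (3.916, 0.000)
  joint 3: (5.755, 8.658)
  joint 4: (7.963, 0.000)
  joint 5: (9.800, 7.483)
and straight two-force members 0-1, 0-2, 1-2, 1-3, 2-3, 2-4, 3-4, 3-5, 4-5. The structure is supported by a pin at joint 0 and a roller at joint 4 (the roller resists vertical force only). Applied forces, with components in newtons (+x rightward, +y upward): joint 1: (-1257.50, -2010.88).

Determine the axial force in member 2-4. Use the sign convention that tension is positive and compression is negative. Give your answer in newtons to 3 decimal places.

-234.361

N=6 nodes, M=9 members, R=3 reactions → 2N=12, M+R=12
member 0 (0-1): L=8.7266, (cx,cy)=(0.1962,0.9806)
member 1 (0-2): L=3.9160, (cx,cy)=(1.0000,0.0000)
member 2 (1-2): L=8.8363, (cx,cy)=(0.2494,-0.9684)
member 3 (1-3): L=4.0443, (cx,cy)=(0.9997,0.0250)
member 4 (2-3): L=8.8512, (cx,cy)=(0.2078,0.9782)
member 5 (2-4): L=4.0470, (cx,cy)=(1.0000,0.0000)
member 6 (3-4): L=8.9351, (cx,cy)=(0.2471,-0.9690)
member 7 (3-5): L=4.2122, (cx,cy)=(0.9603,-0.2790)
member 8 (4-5): L=7.7052, (cx,cy)=(0.2384,0.9712)
solve A·x = −loads:
  F[0-1] = -2987.9182 N (compression)
  F[0-2] = -671.3235 N (compression)
  F[1-2] = +960.1089 N (tension)
  F[1-3] = +431.9819 N (tension)
  F[2-3] = -950.5057 N (compression)
  F[2-4] = -234.3610 N (compression)
  F[3-4] = +948.3885 N (tension)
  F[3-5] = -0.0000 N (compression)
  F[4-5] = +0.0000 N (tension)
  Rx@0 = +1257.5000 N
  Ry@0 = +2929.8554 N
  Ry@4 = -918.9754 N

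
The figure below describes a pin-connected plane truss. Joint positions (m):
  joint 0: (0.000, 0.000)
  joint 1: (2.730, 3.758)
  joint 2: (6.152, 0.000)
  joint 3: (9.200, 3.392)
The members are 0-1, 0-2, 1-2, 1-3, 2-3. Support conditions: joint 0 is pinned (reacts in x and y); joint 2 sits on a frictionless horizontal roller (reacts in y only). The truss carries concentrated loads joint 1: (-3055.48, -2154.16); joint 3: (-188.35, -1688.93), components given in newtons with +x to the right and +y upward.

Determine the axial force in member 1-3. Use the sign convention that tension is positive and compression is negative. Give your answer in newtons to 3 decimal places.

N=4 nodes, M=5 members, R=3 reactions → 2N=8, M+R=8
member 0 (0-1): L=4.6449, (cx,cy)=(0.5877,0.8091)
member 1 (0-2): L=6.1520, (cx,cy)=(1.0000,0.0000)
member 2 (1-2): L=5.0826, (cx,cy)=(0.6733,-0.7394)
member 3 (1-3): L=6.4803, (cx,cy)=(0.9984,-0.0565)
member 4 (2-3): L=4.5603, (cx,cy)=(0.6684,0.7438)
solve A·x = −loads:
  F[0-1] = -2882.1007 N (compression)
  F[0-2] = -1549.9145 N (compression)
  F[1-2] = +143.4316 N (tension)
  F[1-3] = +1267.0174 N (tension)
  F[2-3] = -2174.4194 N (compression)
  Rx@0 = +3243.8300 N
  Ry@0 = +2331.7708 N
  Ry@2 = +1511.3192 N

1267.017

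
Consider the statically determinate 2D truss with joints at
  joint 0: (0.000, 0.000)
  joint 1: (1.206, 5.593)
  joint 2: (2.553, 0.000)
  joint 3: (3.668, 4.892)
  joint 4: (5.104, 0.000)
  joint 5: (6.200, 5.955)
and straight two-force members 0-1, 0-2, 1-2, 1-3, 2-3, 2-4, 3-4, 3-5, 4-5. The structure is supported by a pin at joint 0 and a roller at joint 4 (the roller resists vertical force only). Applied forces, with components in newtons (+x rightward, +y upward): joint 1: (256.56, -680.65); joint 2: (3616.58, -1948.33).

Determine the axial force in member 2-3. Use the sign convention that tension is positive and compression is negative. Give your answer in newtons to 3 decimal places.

N=6 nodes, M=9 members, R=3 reactions → 2N=12, M+R=12
member 0 (0-1): L=5.7215, (cx,cy)=(0.2108,0.9775)
member 1 (0-2): L=2.5530, (cx,cy)=(1.0000,0.0000)
member 2 (1-2): L=5.7529, (cx,cy)=(0.2341,-0.9722)
member 3 (1-3): L=2.5599, (cx,cy)=(0.9618,-0.2738)
member 4 (2-3): L=5.0175, (cx,cy)=(0.2222,0.9750)
member 5 (2-4): L=2.5510, (cx,cy)=(1.0000,0.0000)
member 6 (3-4): L=5.0984, (cx,cy)=(0.2817,-0.9595)
member 7 (3-5): L=2.7461, (cx,cy)=(0.9220,0.3871)
member 8 (4-5): L=6.0550, (cx,cy)=(0.1810,0.9835)
solve A·x = −loads:
  F[0-1] = -1240.3319 N (compression)
  F[0-2] = +4134.5799 N (tension)
  F[1-2] = +750.1686 N (tension)
  F[1-3] = -721.2150 N (compression)
  F[2-3] = +1250.2767 N (tension)
  F[2-4] = +415.8044 N (tension)
  F[3-4] = -1476.2814 N (compression)
  F[3-5] = -0.0000 N (tension)
  F[4-5] = -0.0000 N (tension)
  Rx@0 = -3873.1400 N
  Ry@0 = +1212.4654 N
  Ry@4 = +1416.5146 N

1250.277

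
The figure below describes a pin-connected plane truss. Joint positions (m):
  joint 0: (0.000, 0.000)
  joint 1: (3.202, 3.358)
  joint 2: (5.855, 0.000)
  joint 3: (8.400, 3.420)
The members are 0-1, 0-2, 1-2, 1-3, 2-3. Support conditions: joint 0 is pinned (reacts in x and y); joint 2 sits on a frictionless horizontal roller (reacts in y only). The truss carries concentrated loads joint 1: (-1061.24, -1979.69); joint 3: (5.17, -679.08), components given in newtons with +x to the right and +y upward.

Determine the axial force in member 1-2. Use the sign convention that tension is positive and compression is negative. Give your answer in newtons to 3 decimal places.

-976.296

N=4 nodes, M=5 members, R=3 reactions → 2N=8, M+R=8
member 0 (0-1): L=4.6399, (cx,cy)=(0.6901,0.7237)
member 1 (0-2): L=5.8550, (cx,cy)=(1.0000,0.0000)
member 2 (1-2): L=4.2796, (cx,cy)=(0.6199,-0.7847)
member 3 (1-3): L=5.1984, (cx,cy)=(0.9999,0.0119)
member 4 (2-3): L=4.2630, (cx,cy)=(0.5970,0.8022)
solve A·x = −loads:
  F[0-1] = -1668.4472 N (compression)
  F[0-2] = +95.3193 N (tension)
  F[1-2] = -976.2961 N (compression)
  F[1-3] = +515.1173 N (tension)
  F[2-3] = -854.1314 N (compression)
  Rx@0 = +1056.0700 N
  Ry@0 = +1207.4845 N
  Ry@2 = +1451.2855 N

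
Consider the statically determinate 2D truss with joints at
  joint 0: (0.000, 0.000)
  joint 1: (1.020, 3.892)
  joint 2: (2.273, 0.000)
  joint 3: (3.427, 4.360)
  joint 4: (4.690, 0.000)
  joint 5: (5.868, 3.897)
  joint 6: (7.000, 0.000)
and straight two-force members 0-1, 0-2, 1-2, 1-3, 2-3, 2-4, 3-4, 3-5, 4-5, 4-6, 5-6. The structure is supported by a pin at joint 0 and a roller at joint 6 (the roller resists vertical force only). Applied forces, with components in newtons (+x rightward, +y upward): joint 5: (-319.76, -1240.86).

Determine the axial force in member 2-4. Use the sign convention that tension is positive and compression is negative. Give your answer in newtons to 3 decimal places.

-22.114

N=7 nodes, M=11 members, R=3 reactions → 2N=14, M+R=14
member 0 (0-1): L=4.0234, (cx,cy)=(0.2535,0.9673)
member 1 (0-2): L=2.2730, (cx,cy)=(1.0000,0.0000)
member 2 (1-2): L=4.0887, (cx,cy)=(0.3065,-0.9519)
member 3 (1-3): L=2.4521, (cx,cy)=(0.9816,0.1909)
member 4 (2-3): L=4.5101, (cx,cy)=(0.2559,0.9667)
member 5 (2-4): L=2.4170, (cx,cy)=(1.0000,0.0000)
member 6 (3-4): L=4.5392, (cx,cy)=(0.2782,-0.9605)
member 7 (3-5): L=2.4845, (cx,cy)=(0.9825,-0.1864)
member 8 (4-5): L=4.0712, (cx,cy)=(0.2894,0.9572)
member 9 (4-6): L=2.3100, (cx,cy)=(1.0000,0.0000)
member 10 (5-6): L=4.0581, (cx,cy)=(0.2789,-0.9603)
solve A·x = −loads:
  F[0-1] = -391.4684 N (compression)
  F[0-2] = -220.5171 N (compression)
  F[1-2] = +355.3081 N (tension)
  F[1-3] = -212.0255 N (compression)
  F[2-3] = -349.8590 N (compression)
  F[2-4] = -22.1142 N (compression)
  F[3-4] = +479.3641 N (tension)
  F[3-5] = -438.7090 N (compression)
  F[4-5] = -481.0113 N (compression)
  F[4-6] = +250.4460 N (tension)
  F[5-6] = -897.8185 N (compression)
  Rx@0 = +319.7600 N
  Ry@0 = +378.6797 N
  Ry@6 = +862.1803 N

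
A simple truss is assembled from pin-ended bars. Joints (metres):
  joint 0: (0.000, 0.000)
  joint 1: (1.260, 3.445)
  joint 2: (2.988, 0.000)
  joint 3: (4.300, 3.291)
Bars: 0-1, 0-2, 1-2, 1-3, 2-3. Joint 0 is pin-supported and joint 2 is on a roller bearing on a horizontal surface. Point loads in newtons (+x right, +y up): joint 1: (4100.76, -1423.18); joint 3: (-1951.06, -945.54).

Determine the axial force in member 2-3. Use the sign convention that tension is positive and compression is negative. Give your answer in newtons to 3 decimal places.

-1102.054

N=4 nodes, M=5 members, R=3 reactions → 2N=8, M+R=8
member 0 (0-1): L=3.6682, (cx,cy)=(0.3435,0.9392)
member 1 (0-2): L=2.9880, (cx,cy)=(1.0000,0.0000)
member 2 (1-2): L=3.8541, (cx,cy)=(0.4484,-0.8939)
member 3 (1-3): L=3.0439, (cx,cy)=(0.9987,-0.0506)
member 4 (2-3): L=3.5429, (cx,cy)=(0.3703,0.9289)
solve A·x = −loads:
  F[0-1] = +2311.8396 N (tension)
  F[0-2] = +1355.5980 N (tension)
  F[1-2] = -3933.7373 N (compression)
  F[1-3] = -1544.9262 N (compression)
  F[2-3] = -1102.0537 N (compression)
  Rx@0 = -2149.7000 N
  Ry@0 = -2171.1758 N
  Ry@2 = +4539.8958 N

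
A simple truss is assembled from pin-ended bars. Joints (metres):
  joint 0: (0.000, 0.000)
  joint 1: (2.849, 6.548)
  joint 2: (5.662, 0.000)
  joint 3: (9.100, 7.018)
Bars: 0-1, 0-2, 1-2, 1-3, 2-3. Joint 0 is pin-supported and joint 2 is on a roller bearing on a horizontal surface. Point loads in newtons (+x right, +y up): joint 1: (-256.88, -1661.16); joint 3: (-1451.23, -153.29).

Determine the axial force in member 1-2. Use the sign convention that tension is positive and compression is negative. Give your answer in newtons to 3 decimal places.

1153.129

N=4 nodes, M=5 members, R=3 reactions → 2N=8, M+R=8
member 0 (0-1): L=7.1409, (cx,cy)=(0.3990,0.9170)
member 1 (0-2): L=5.6620, (cx,cy)=(1.0000,0.0000)
member 2 (1-2): L=7.1267, (cx,cy)=(0.3947,-0.9188)
member 3 (1-3): L=6.2686, (cx,cy)=(0.9972,0.0750)
member 4 (2-3): L=7.8149, (cx,cy)=(0.4399,0.8980)
solve A·x = −loads:
  F[0-1] = -3084.1780 N (compression)
  F[0-2] = -477.6255 N (compression)
  F[1-2] = +1153.1287 N (tension)
  F[1-3] = -1432.7947 N (compression)
  F[2-3] = -51.0720 N (compression)
  Rx@0 = +1708.1100 N
  Ry@0 = +2828.0845 N
  Ry@2 = -1013.6345 N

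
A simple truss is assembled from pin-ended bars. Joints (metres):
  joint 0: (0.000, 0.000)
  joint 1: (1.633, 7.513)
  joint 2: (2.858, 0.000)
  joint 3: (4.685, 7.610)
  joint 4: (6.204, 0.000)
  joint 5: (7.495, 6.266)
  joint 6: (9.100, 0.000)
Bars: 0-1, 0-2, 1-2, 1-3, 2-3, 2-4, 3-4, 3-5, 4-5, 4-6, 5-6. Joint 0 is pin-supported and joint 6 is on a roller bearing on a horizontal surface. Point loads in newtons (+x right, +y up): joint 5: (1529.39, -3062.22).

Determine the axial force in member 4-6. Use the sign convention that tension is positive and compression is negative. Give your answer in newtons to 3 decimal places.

N=7 nodes, M=11 members, R=3 reactions → 2N=14, M+R=14
member 0 (0-1): L=7.6884, (cx,cy)=(0.2124,0.9772)
member 1 (0-2): L=2.8580, (cx,cy)=(1.0000,0.0000)
member 2 (1-2): L=7.6122, (cx,cy)=(0.1609,-0.9870)
member 3 (1-3): L=3.0535, (cx,cy)=(0.9995,0.0318)
member 4 (2-3): L=7.8262, (cx,cy)=(0.2334,0.9724)
member 5 (2-4): L=3.3460, (cx,cy)=(1.0000,0.0000)
member 6 (3-4): L=7.7601, (cx,cy)=(0.1957,-0.9807)
member 7 (3-5): L=3.1149, (cx,cy)=(0.9021,-0.4315)
member 8 (4-5): L=6.3976, (cx,cy)=(0.2018,0.9794)
member 9 (4-6): L=2.8960, (cx,cy)=(1.0000,0.0000)
member 10 (5-6): L=6.4683, (cx,cy)=(0.2481,-0.9687)
solve A·x = −loads:
  F[0-1] = +524.9776 N (tension)
  F[0-2] = +1417.8862 N (tension)
  F[1-2] = -513.5221 N (compression)
  F[1-3] = +194.2407 N (tension)
  F[2-3] = +521.2307 N (tension)
  F[2-4] = +1213.5684 N (tension)
  F[3-4] = -748.6249 N (compression)
  F[3-5] = +512.5249 N (tension)
  F[4-5] = +749.5628 N (tension)
  F[4-6] = +915.7720 N (tension)
  F[5-6] = -3690.6412 N (compression)
  Rx@0 = -1529.3900 N
  Ry@0 = -512.9994 N
  Ry@6 = +3575.2194 N

915.772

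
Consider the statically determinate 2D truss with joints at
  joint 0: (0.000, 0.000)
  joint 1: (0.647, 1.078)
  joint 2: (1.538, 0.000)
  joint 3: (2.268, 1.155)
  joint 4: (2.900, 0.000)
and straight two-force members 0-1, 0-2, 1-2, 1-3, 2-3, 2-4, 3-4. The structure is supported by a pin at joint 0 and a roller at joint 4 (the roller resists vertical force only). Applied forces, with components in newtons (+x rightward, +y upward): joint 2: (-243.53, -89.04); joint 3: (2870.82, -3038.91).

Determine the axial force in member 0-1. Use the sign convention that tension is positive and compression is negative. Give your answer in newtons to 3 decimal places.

512.335

N=5 nodes, M=7 members, R=3 reactions → 2N=10, M+R=10
member 0 (0-1): L=1.2573, (cx,cy)=(0.5146,0.8574)
member 1 (0-2): L=1.5380, (cx,cy)=(1.0000,0.0000)
member 2 (1-2): L=1.3986, (cx,cy)=(0.6371,-0.7708)
member 3 (1-3): L=1.6228, (cx,cy)=(0.9989,0.0474)
member 4 (2-3): L=1.3664, (cx,cy)=(0.5343,0.8453)
member 5 (2-4): L=1.3620, (cx,cy)=(1.0000,0.0000)
member 6 (3-4): L=1.3166, (cx,cy)=(0.4800,-0.8773)
solve A·x = −loads:
  F[0-1] = +512.3347 N (tension)
  F[0-2] = +2363.6361 N (tension)
  F[1-2] = -532.7509 N (compression)
  F[1-3] = +603.7414 N (tension)
  F[2-3] = +591.1182 N (tension)
  F[2-4] = +1951.9429 N (tension)
  F[3-4] = -4066.3576 N (compression)
  Rx@0 = -2627.2900 N
  Ry@0 = -439.2874 N
  Ry@4 = +3567.2374 N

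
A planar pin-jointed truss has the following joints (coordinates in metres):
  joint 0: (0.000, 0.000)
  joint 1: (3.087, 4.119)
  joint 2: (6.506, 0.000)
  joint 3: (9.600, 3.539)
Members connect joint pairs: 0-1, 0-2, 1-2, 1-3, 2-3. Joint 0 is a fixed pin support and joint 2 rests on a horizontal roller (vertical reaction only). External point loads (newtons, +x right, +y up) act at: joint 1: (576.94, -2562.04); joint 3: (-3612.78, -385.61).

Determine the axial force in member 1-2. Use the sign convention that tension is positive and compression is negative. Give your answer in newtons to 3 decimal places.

612.826

N=4 nodes, M=5 members, R=3 reactions → 2N=8, M+R=8
member 0 (0-1): L=5.1474, (cx,cy)=(0.5997,0.8002)
member 1 (0-2): L=6.5060, (cx,cy)=(1.0000,0.0000)
member 2 (1-2): L=5.3531, (cx,cy)=(0.6387,-0.7695)
member 3 (1-3): L=6.5388, (cx,cy)=(0.9961,-0.0887)
member 4 (2-3): L=4.7008, (cx,cy)=(0.6582,0.7529)
solve A·x = −loads:
  F[0-1] = -3452.7816 N (compression)
  F[0-2] = -965.1371 N (compression)
  F[1-2] = +612.8261 N (tension)
  F[1-3] = -3051.0784 N (compression)
  F[2-3] = -871.6779 N (compression)
  Rx@0 = +3035.8400 N
  Ry@0 = +2762.9496 N
  Ry@2 = +184.7004 N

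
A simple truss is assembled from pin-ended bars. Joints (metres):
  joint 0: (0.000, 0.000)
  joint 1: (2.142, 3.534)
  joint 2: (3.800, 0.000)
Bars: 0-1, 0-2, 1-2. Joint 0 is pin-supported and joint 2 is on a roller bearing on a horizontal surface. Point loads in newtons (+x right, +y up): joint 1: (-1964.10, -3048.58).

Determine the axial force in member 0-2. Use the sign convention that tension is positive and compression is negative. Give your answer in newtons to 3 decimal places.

-50.752

N=3 nodes, M=3 members, R=3 reactions → 2N=6, M+R=6
member 0 (0-1): L=4.1325, (cx,cy)=(0.5183,0.8552)
member 1 (0-2): L=3.8000, (cx,cy)=(1.0000,0.0000)
member 2 (1-2): L=3.9036, (cx,cy)=(0.4247,-0.9053)
solve A·x = −loads:
  F[0-1] = -3691.3431 N (compression)
  F[0-2] = -50.7518 N (compression)
  F[1-2] = +119.4902 N (tension)
  Rx@0 = +1964.1000 N
  Ry@0 = +3156.7566 N
  Ry@2 = -108.1766 N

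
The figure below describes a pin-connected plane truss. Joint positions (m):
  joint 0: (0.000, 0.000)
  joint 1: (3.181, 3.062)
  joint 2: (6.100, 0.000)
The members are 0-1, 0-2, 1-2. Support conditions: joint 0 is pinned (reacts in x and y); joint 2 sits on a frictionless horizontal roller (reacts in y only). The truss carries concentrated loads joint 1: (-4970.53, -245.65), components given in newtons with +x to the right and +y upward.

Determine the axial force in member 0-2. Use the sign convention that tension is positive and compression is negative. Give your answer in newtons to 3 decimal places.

N=3 nodes, M=3 members, R=3 reactions → 2N=6, M+R=6
member 0 (0-1): L=4.4153, (cx,cy)=(0.7205,0.6935)
member 1 (0-2): L=6.1000, (cx,cy)=(1.0000,0.0000)
member 2 (1-2): L=4.2304, (cx,cy)=(0.6900,-0.7238)
solve A·x = −loads:
  F[0-1] = -3767.2439 N (compression)
  F[0-2] = -2256.4029 N (compression)
  F[1-2] = +3270.1333 N (tension)
  Rx@0 = +4970.5300 N
  Ry@0 = +2612.5927 N
  Ry@2 = -2366.9427 N

-2256.403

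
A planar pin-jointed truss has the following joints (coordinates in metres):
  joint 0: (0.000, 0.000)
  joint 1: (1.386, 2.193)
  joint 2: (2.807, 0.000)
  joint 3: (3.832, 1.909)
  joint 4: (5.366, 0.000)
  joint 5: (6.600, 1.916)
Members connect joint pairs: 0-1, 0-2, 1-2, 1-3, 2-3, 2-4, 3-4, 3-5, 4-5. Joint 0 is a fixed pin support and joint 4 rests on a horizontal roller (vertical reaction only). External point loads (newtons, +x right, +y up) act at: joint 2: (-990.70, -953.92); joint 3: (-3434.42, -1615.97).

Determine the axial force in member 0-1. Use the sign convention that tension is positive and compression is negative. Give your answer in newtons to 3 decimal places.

N=6 nodes, M=9 members, R=3 reactions → 2N=12, M+R=12
member 0 (0-1): L=2.5943, (cx,cy)=(0.5343,0.8453)
member 1 (0-2): L=2.8070, (cx,cy)=(1.0000,0.0000)
member 2 (1-2): L=2.6131, (cx,cy)=(0.5438,-0.8392)
member 3 (1-3): L=2.4624, (cx,cy)=(0.9933,-0.1153)
member 4 (2-3): L=2.1668, (cx,cy)=(0.4731,0.8810)
member 5 (2-4): L=2.5590, (cx,cy)=(1.0000,0.0000)
member 6 (3-4): L=2.4490, (cx,cy)=(0.6264,-0.7795)
member 7 (3-5): L=2.7680, (cx,cy)=(1.0000,0.0025)
member 8 (4-5): L=2.2790, (cx,cy)=(0.5415,0.8407)
solve A·x = −loads:
  F[0-1] = -2530.0409 N (compression)
  F[0-2] = -3073.4355 N (compression)
  F[1-2] = +2957.9917 N (tension)
  F[1-3] = -2980.0993 N (compression)
  F[2-3] = -1734.8809 N (compression)
  F[2-4] = +346.4845 N (tension)
  F[3-4] = -553.1480 N (compression)
  F[3-5] = -0.0000 N (tension)
  F[4-5] = +0.0000 N (tension)
  Rx@0 = +4425.1200 N
  Ry@0 = +2138.7043 N
  Ry@4 = +431.1857 N

-2530.041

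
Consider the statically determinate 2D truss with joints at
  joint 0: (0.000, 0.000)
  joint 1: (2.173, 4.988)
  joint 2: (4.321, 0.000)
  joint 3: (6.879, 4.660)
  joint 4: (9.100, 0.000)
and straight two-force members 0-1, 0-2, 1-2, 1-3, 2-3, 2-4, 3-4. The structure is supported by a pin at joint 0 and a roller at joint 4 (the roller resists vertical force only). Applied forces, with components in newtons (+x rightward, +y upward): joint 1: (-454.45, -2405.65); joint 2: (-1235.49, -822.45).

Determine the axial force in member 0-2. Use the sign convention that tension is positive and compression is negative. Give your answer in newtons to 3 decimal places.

N=5 nodes, M=7 members, R=3 reactions → 2N=10, M+R=10
member 0 (0-1): L=5.4408, (cx,cy)=(0.3994,0.9168)
member 1 (0-2): L=4.3210, (cx,cy)=(1.0000,0.0000)
member 2 (1-2): L=5.4308, (cx,cy)=(0.3955,-0.9185)
member 3 (1-3): L=4.7174, (cx,cy)=(0.9976,-0.0695)
member 4 (2-3): L=5.3159, (cx,cy)=(0.4812,0.8766)
member 5 (2-4): L=4.7790, (cx,cy)=(1.0000,0.0000)
member 6 (3-4): L=5.1622, (cx,cy)=(0.4302,-0.9027)
solve A·x = −loads:
  F[0-1] = -2740.2657 N (compression)
  F[0-2] = -595.5015 N (compression)
  F[1-2] = +169.6934 N (tension)
  F[1-3] = -708.8208 N (compression)
  F[2-3] = +760.4198 N (tension)
  F[2-4] = +341.1941 N (tension)
  F[3-4] = -793.0286 N (compression)
  Rx@0 = +1689.9400 N
  Ry@0 = +2512.2223 N
  Ry@4 = +715.8777 N

-595.502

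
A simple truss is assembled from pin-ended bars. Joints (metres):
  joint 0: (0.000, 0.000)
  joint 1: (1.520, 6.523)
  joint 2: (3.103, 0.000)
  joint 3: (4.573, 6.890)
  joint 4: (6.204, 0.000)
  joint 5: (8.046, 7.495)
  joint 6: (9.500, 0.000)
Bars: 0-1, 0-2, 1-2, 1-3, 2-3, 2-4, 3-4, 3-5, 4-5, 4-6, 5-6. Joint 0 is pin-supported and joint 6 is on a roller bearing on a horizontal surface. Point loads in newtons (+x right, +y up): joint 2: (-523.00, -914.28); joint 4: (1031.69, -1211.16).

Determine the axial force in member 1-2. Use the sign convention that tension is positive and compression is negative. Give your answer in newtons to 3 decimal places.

1006.696

N=7 nodes, M=11 members, R=3 reactions → 2N=14, M+R=14
member 0 (0-1): L=6.6978, (cx,cy)=(0.2269,0.9739)
member 1 (0-2): L=3.1030, (cx,cy)=(1.0000,0.0000)
member 2 (1-2): L=6.7123, (cx,cy)=(0.2358,-0.9718)
member 3 (1-3): L=3.0750, (cx,cy)=(0.9929,0.1194)
member 4 (2-3): L=7.0451, (cx,cy)=(0.2087,0.9780)
member 5 (2-4): L=3.1010, (cx,cy)=(1.0000,0.0000)
member 6 (3-4): L=7.0804, (cx,cy)=(0.2304,-0.9731)
member 7 (3-5): L=3.5253, (cx,cy)=(0.9852,0.1716)
member 8 (4-5): L=7.7180, (cx,cy)=(0.2387,0.9711)
member 9 (4-6): L=3.2960, (cx,cy)=(1.0000,0.0000)
member 10 (5-6): L=7.6347, (cx,cy)=(0.1904,-0.9817)
solve A·x = −loads:
  F[0-1] = -1063.6073 N (compression)
  F[0-2] = +750.0669 N (tension)
  F[1-2] = +1006.6965 N (tension)
  F[1-3] = -482.2376 N (compression)
  F[2-3] = -65.4617 N (compression)
  F[2-4] = +1524.1397 N (tension)
  F[3-4] = +35.3233 N (tension)
  F[3-5] = -508.1252 N (compression)
  F[4-5] = +1211.8045 N (tension)
  F[4-6] = +211.3749 N (tension)
  F[5-6] = -1109.8975 N (compression)
  Rx@0 = -508.6900 N
  Ry@0 = +1035.8561 N
  Ry@6 = +1089.5839 N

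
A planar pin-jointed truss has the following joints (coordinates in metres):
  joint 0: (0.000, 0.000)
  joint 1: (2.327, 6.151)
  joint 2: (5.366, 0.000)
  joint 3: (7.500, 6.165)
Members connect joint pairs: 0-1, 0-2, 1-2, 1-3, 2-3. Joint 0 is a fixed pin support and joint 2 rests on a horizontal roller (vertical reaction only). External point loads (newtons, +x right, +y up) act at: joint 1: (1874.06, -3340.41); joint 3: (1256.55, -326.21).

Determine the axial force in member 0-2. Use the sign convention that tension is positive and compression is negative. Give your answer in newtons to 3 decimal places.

N=4 nodes, M=5 members, R=3 reactions → 2N=8, M+R=8
member 0 (0-1): L=6.5765, (cx,cy)=(0.3538,0.9353)
member 1 (0-2): L=5.3660, (cx,cy)=(1.0000,0.0000)
member 2 (1-2): L=6.8608, (cx,cy)=(0.4430,-0.8965)
member 3 (1-3): L=5.1730, (cx,cy)=(1.0000,0.0027)
member 4 (2-3): L=6.5239, (cx,cy)=(0.3271,0.9450)
solve A·x = −loads:
  F[0-1] = +1956.3424 N (tension)
  F[0-2] = +2438.3814 N (tension)
  F[1-2] = -5762.6553 N (compression)
  F[1-3] = +1370.7560 N (tension)
  F[2-3] = -349.1259 N (compression)
  Rx@0 = -3130.6100 N
  Ry@0 = -1829.7801 N
  Ry@2 = +5496.4001 N

2438.381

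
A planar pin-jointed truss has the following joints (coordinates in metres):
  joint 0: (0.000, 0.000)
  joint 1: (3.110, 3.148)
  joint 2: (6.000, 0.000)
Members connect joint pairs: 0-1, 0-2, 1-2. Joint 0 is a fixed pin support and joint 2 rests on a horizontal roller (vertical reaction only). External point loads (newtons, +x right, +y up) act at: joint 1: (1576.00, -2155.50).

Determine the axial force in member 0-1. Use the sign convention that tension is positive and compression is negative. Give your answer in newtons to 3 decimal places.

-297.107

N=3 nodes, M=3 members, R=3 reactions → 2N=6, M+R=6
member 0 (0-1): L=4.4252, (cx,cy)=(0.7028,0.7114)
member 1 (0-2): L=6.0000, (cx,cy)=(1.0000,0.0000)
member 2 (1-2): L=4.2734, (cx,cy)=(0.6763,-0.7366)
solve A·x = −loads:
  F[0-1] = -297.1065 N (compression)
  F[0-2] = +1784.8065 N (tension)
  F[1-2] = -2639.1709 N (compression)
  Rx@0 = -1576.0000 N
  Ry@0 = +211.3578 N
  Ry@2 = +1944.1422 N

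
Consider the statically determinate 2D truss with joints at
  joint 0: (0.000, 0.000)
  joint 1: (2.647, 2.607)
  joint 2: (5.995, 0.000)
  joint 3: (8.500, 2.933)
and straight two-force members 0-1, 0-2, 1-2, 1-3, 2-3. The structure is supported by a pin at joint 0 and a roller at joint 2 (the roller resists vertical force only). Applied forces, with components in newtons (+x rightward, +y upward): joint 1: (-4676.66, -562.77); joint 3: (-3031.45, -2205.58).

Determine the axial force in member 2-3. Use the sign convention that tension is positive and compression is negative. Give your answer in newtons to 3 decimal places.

-2812.254

N=4 nodes, M=5 members, R=3 reactions → 2N=8, M+R=8
member 0 (0-1): L=3.7152, (cx,cy)=(0.7125,0.7017)
member 1 (0-2): L=5.9950, (cx,cy)=(1.0000,0.0000)
member 2 (1-2): L=4.2433, (cx,cy)=(0.7890,-0.6144)
member 3 (1-3): L=5.8621, (cx,cy)=(0.9985,0.0556)
member 4 (2-3): L=3.8571, (cx,cy)=(0.6494,0.7604)
solve A·x = −loads:
  F[0-1] = -4146.3452 N (compression)
  F[0-2] = -4753.9654 N (compression)
  F[1-2] = +3710.4249 N (tension)
  F[1-3] = -1206.9127 N (compression)
  F[2-3] = -2812.2541 N (compression)
  Rx@0 = +7708.1100 N
  Ry@0 = +2909.5032 N
  Ry@2 = -141.1532 N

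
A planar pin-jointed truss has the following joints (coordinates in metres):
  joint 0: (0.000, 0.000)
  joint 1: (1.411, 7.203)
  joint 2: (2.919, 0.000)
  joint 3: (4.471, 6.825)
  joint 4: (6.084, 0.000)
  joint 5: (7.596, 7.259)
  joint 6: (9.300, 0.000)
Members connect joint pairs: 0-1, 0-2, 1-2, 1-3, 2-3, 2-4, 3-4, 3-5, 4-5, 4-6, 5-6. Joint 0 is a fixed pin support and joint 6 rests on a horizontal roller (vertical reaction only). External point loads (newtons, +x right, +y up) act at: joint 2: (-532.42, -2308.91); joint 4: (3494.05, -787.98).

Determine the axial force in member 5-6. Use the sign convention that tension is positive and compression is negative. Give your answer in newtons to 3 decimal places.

-1273.903

N=7 nodes, M=11 members, R=3 reactions → 2N=14, M+R=14
member 0 (0-1): L=7.3399, (cx,cy)=(0.1922,0.9813)
member 1 (0-2): L=2.9190, (cx,cy)=(1.0000,0.0000)
member 2 (1-2): L=7.3592, (cx,cy)=(0.2049,-0.9788)
member 3 (1-3): L=3.0833, (cx,cy)=(0.9925,-0.1226)
member 4 (2-3): L=6.9992, (cx,cy)=(0.2217,0.9751)
member 5 (2-4): L=3.1650, (cx,cy)=(1.0000,0.0000)
member 6 (3-4): L=7.0130, (cx,cy)=(0.2300,-0.9732)
member 7 (3-5): L=3.1550, (cx,cy)=(0.9905,0.1376)
member 8 (4-5): L=7.4148, (cx,cy)=(0.2039,0.9790)
member 9 (4-6): L=3.2160, (cx,cy)=(1.0000,0.0000)
member 10 (5-6): L=7.4563, (cx,cy)=(0.2285,-0.9735)
solve A·x = −loads:
  F[0-1] = -1891.9871 N (compression)
  F[0-2] = +3325.3398 N (tension)
  F[1-2] = +1994.4349 N (tension)
  F[1-3] = -778.2696 N (compression)
  F[2-3] = +365.9061 N (tension)
  F[2-4] = +4185.3133 N (tension)
  F[3-4] = -545.4143 N (compression)
  F[3-5] = -571.2481 N (compression)
  F[4-5] = +1347.0764 N (tension)
  F[4-6] = +291.1263 N (tension)
  F[5-6] = -1273.9030 N (compression)
  Rx@0 = -2961.6300 N
  Ry@0 = +1856.6988 N
  Ry@6 = +1240.1912 N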